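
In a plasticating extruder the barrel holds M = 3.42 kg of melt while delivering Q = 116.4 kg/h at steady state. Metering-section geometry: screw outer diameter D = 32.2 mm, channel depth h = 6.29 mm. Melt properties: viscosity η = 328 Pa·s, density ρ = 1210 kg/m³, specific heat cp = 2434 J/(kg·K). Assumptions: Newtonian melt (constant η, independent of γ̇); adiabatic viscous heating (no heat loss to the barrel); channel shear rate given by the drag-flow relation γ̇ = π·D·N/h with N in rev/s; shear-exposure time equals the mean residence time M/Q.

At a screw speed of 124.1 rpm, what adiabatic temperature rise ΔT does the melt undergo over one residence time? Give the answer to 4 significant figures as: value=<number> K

value=13.03 K

Throughput in SI: Q_s = 116.4 kg/h ÷ 3600 s/h = 0.0323333 kg/s
t_res = M / Q_s = 3.42 / 0.0323333 = 105.773 s
Convert to SI: D = 0.0322 m, h = 0.00629 m, N = 124.1/60 = 2.06833 rev/s
γ̇ = π D N / h = (π)(0.0322)(2.06833) / 0.00629 = 33.2641 s⁻¹
Adiabatic rise: ΔT = η γ̇² t_res / (ρ cp) = 328·(33.2641)²·105.773 / (1210·2434) = 13.0345 K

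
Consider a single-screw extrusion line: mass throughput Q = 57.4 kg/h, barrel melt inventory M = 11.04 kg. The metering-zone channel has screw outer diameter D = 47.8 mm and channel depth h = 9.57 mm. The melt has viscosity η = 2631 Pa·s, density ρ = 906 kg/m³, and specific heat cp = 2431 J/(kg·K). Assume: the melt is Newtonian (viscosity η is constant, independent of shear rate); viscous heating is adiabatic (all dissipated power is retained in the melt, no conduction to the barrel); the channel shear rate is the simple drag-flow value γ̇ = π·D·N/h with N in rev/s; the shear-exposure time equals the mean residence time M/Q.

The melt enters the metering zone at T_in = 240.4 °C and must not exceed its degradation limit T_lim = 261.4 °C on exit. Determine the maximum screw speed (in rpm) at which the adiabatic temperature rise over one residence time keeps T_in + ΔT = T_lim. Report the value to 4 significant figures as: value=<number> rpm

Throughput in SI: Q_s = 57.4 kg/h ÷ 3600 s/h = 0.0159444 kg/s
t_res = M / Q_s = 11.04 ÷ 0.0159444 = 692.404 s
D = 47.8 mm = 0.0478 m;  h = 9.57 mm = 0.00957 m
Allowable rise: ΔT_a = T_lim − T_in = 261.4 − 240.4 = 21 K
γ̇_max² = ΔT_a·ρ·cp / (η·t_res) = [21 × 906 × 2431] / [2631 × 692.404] = 25.3894 s⁻²
γ̇_max = sqrt(25.3894) = 5.03879 s⁻¹
N_max = γ̇_max h / (πD) = 5.03879·0.00957/(π·0.0478) = 0.321115 rev/s → ×60 = 19.2669 rpm

value=19.27 rpm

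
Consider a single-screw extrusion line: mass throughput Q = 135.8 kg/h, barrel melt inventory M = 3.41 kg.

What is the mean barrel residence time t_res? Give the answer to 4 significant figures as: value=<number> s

Q_s = Q / 3600 = 135.8 / 3600 = 0.0377222 kg/s
t_res = M / Q_s = 3.41 ÷ 0.0377222 = 90.3976 s

value=90.40 s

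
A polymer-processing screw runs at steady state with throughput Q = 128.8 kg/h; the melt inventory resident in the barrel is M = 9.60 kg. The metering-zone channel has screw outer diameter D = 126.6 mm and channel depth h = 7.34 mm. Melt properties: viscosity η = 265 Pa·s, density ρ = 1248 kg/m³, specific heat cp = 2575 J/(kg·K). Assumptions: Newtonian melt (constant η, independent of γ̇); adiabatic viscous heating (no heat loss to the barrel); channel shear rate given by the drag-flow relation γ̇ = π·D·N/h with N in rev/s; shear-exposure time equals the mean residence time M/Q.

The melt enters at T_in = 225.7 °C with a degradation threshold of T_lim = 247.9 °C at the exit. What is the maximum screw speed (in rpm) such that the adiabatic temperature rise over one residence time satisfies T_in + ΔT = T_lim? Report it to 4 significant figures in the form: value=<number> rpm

Throughput in SI: Q_s = 128.8 kg/h ÷ 3600 s/h = 0.0357778 kg/s
Mean residence time: t_res = M/Q_s = 9.60 kg / 0.0357778 kg/s = 268.323 s
Convert to metres: D = 0.1266 m, h = 0.00734 m
Allowable rise: ΔT_a = T_lim − T_in = 247.9 − 225.7 = 22.2 K
Invert ΔT = ηγ̇²t_res/(ρcp) for γ̇: γ̇_max² = ΔT_a ρ cp / (η t_res) = 22.2·1248·2575 / (265·268.323) = 1003.32 s⁻²
γ̇_max = √1003.32 = 31.6753 s⁻¹
N_max = γ̇_max·h / (π·D) = 31.6753 · 0.00734 / (π · 0.1266) = 0.584565 rev/s = 35.0739 rpm

value=35.07 rpm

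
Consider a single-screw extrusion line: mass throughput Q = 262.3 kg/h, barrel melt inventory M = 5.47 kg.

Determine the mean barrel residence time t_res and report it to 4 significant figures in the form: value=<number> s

value=75.07 s

Throughput in SI: Q_s = 262.3 kg/h ÷ 3600 s/h = 0.0728611 kg/s
t_res = M / Q_s = 5.47 / 0.0728611 = 75.0743 s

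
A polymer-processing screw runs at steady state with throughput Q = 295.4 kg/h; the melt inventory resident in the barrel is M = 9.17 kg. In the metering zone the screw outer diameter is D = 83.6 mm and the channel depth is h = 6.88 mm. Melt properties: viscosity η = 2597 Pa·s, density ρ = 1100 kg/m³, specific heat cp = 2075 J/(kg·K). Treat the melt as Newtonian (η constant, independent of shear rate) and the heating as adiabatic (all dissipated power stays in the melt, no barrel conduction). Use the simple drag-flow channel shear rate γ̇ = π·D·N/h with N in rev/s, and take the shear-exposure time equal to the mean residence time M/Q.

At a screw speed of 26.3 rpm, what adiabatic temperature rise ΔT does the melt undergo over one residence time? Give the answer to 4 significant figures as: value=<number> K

value=35.60 K

Throughput in SI: Q_s = 295.4 kg/h ÷ 3600 s/h = 0.0820556 kg/s
Mean residence time: t_res = M/Q_s = 9.17 kg / 0.0820556 kg/s = 111.754 s
Convert to SI: D = 0.0836 m, h = 0.00688 m, N = 26.3/60 = 0.438333 rev/s
γ̇ = π D N / h = (π)(0.0836)(0.438333) / 0.00688 = 16.7329 s⁻¹
ΔT = η·γ̇²·t_res/(ρ·cp) = [2597 × 16.7329² × 111.754] / [1100 × 2075] = 35.6014 K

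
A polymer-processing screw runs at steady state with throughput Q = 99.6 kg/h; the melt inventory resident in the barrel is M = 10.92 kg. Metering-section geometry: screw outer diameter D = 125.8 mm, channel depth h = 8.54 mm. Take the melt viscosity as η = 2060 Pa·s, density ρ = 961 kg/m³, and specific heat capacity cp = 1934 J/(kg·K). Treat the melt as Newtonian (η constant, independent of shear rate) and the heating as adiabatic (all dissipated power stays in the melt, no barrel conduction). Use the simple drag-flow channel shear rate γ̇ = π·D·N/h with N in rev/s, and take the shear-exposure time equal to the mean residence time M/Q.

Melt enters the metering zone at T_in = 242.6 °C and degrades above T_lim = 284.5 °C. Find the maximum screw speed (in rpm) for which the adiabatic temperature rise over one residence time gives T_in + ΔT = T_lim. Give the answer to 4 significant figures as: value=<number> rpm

Throughput in SI: Q_s = 99.6 kg/h ÷ 3600 s/h = 0.0276667 kg/s
t_res = M / Q_s = 10.92 / 0.0276667 = 394.699 s
Convert to metres: D = 0.1258 m, h = 0.00854 m
Allowable rise: ΔT_a = T_lim − T_in = 284.5 − 242.6 = 41.9 K
γ̇_max² = ΔT_a·ρ·cp/(η·t_res) = 41.9·961·1934/(2060·394.699) = 95.7769 s⁻²
γ̇_max = sqrt(95.7769) = 9.78657 s⁻¹
N_max = γ̇_max h / (πD) = 9.78657·0.00854/(π·0.1258) = 0.211474 rev/s → ×60 = 12.6885 rpm

value=12.69 rpm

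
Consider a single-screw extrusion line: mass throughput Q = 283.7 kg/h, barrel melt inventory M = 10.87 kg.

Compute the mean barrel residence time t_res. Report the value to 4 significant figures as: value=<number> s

value=137.9 s

Convert throughput: Q = 283.7 kg/h = 283.7/3600 = 0.0788056 kg/s
t_res = M / Q_s = 10.87 / 0.0788056 = 137.934 s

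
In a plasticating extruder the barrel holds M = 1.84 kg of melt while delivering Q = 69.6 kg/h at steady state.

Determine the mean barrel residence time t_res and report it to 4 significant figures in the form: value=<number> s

Throughput in SI: Q_s = 69.6 kg/h ÷ 3600 s/h = 0.0193333 kg/s
t_res = M / Q_s = 1.84 / 0.0193333 = 95.1724 s

value=95.17 s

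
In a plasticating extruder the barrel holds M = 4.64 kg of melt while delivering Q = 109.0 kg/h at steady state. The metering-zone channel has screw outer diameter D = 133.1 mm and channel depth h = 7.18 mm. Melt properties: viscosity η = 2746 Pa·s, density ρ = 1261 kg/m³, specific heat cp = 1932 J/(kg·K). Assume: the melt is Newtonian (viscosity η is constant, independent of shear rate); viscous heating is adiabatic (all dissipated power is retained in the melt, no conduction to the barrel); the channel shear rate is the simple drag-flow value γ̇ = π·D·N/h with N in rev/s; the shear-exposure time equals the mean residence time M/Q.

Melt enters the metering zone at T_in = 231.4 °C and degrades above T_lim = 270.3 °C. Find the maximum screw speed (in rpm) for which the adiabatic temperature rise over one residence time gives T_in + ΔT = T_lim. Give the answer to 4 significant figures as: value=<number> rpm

Q_s = Q / 3600 = 109.0 / 3600 = 0.0302778 kg/s
t_res = M / Q_s = 4.64 ÷ 0.0302778 = 153.248 s
Convert to metres: D = 0.1331 m, h = 0.00718 m
ΔT_a = T_lim − T_in = 270.3 °C − 231.4 °C = 38.9 K
γ̇_max² = ΔT_a·ρ·cp/(η·t_res) = 38.9·1261·1932/(2746·153.248) = 225.205 s⁻²
γ̇_max = √225.205 = 15.0068 s⁻¹
Solve γ̇ = πDN/h for N: N_max = γ̇_max·h/(π·D) = 15.0068 × 0.00718 / (π × 0.1331) = 0.257683 rev/s = 15.461 rpm

value=15.46 rpm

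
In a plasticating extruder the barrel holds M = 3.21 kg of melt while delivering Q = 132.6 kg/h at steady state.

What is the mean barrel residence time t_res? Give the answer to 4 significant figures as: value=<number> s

value=87.15 s

Q_s = Q / 3600 = 132.6 / 3600 = 0.0368333 kg/s
Mean residence time: t_res = M/Q_s = 3.21 kg / 0.0368333 kg/s = 87.1493 s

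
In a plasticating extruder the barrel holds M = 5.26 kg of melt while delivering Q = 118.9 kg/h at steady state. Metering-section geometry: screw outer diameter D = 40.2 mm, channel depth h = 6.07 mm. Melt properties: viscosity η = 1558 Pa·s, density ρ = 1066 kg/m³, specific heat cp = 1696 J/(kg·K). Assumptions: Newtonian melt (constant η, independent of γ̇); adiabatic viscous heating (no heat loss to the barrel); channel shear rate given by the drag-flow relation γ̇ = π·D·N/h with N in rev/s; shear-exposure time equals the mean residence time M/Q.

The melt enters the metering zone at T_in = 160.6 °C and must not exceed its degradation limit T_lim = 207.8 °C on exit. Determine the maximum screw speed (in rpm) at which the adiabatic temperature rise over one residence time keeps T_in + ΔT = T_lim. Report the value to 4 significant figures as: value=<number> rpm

Throughput in SI: Q_s = 118.9 kg/h ÷ 3600 s/h = 0.0330278 kg/s
t_res = M / Q_s = 5.26 / 0.0330278 = 159.26 s
D = 40.2 mm = 0.0402 m;  h = 6.07 mm = 0.00607 m
ΔT_a = T_lim − T_in = 207.8 °C − 160.6 °C = 47.2 K
γ̇_max² = ΔT_a·ρ·cp/(η·t_res) = 47.2·1066·1696/(1558·159.26) = 343.915 s⁻²
γ̇_max = √343.915 = 18.5449 s⁻¹
N_max = γ̇_max h / (πD) = 18.5449·0.00607/(π·0.0402) = 0.89133 rev/s → ×60 = 53.4798 rpm

value=53.48 rpm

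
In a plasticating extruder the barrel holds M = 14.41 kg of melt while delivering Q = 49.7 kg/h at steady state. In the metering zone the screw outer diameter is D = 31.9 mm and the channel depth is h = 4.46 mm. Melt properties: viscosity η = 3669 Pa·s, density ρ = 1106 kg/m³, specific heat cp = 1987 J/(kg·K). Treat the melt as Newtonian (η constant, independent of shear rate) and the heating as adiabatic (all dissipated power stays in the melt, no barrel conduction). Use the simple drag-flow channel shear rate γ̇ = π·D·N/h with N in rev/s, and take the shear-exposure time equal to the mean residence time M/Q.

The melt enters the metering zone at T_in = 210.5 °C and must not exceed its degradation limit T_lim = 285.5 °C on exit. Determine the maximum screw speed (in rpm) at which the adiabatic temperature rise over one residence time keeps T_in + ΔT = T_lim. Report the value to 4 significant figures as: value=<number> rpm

value=17.52 rpm

Q_s = Q / 3600 = 49.7 / 3600 = 0.0138056 kg/s
Mean residence time: t_res = M/Q_s = 14.41 kg / 0.0138056 kg/s = 1043.78 s
D = 31.9 mm = 0.0319 m;  h = 4.46 mm = 0.00446 m
ΔT_a = T_lim − T_in = 285.5 − 210.5 = 75 K
Invert ΔT = ηγ̇²t_res/(ρcp) for γ̇: γ̇_max² = ΔT_a ρ cp / (η t_res) = 75·1106·1987 / (3669·1043.78) = 43.0384 s⁻²
γ̇_max = sqrt(43.0384) = 6.56037 s⁻¹
N_max = γ̇_max h / (πD) = 6.56037·0.00446/(π·0.0319) = 0.291959 rev/s → ×60 = 17.5176 rpm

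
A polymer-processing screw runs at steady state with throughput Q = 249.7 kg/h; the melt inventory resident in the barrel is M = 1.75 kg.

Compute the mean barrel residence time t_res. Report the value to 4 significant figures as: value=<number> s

Convert throughput: Q = 249.7 kg/h = 249.7/3600 = 0.0693611 kg/s
Mean residence time: t_res = M/Q_s = 1.75 kg / 0.0693611 kg/s = 25.2303 s

value=25.23 s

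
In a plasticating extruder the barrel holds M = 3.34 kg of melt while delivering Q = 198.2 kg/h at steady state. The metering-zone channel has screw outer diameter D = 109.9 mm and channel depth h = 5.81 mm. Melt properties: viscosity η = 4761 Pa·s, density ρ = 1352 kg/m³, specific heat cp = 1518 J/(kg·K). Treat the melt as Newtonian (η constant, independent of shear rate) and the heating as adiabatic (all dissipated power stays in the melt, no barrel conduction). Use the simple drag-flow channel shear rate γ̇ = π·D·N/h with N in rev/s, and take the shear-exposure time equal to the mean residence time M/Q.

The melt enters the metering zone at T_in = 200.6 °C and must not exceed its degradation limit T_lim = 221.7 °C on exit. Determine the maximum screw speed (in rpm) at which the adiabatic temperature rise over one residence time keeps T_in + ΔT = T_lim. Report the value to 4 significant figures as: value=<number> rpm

Convert throughput: Q = 198.2 kg/h = 198.2/3600 = 0.0550556 kg/s
t_res = M / Q_s = 3.34 / 0.0550556 = 60.666 s
D = 109.9 mm = 0.1099 m;  h = 5.81 mm = 0.00581 m
ΔT_a = T_lim − T_in = 221.7 − 200.6 = 21.1 K
γ̇_max² = ΔT_a·ρ·cp / (η·t_res) = [21.1 × 1352 × 1518] / [4761 × 60.666] = 149.93 s⁻²
γ̇_max = √149.93 = 12.2446 s⁻¹
N_max = γ̇_max·h / (π·D) = 12.2446 · 0.00581 / (π · 0.1099) = 0.20605 rev/s = 12.363 rpm

value=12.36 rpm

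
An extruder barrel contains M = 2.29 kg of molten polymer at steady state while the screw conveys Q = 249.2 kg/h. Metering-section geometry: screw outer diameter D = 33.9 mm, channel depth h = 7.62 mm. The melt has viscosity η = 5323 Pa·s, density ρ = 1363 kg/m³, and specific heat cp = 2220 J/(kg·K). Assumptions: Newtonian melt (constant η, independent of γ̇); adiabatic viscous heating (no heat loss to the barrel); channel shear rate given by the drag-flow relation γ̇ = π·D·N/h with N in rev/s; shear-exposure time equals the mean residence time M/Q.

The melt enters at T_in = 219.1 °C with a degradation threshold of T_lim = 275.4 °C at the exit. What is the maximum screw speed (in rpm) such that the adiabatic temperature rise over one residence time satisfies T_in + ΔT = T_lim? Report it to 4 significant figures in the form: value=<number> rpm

value=133.5 rpm

Q_s = Q / 3600 = 249.2 / 3600 = 0.0692222 kg/s
t_res = M / Q_s = 2.29 ÷ 0.0692222 = 33.0819 s
Convert to metres: D = 0.0339 m, h = 0.00762 m
ΔT_a = T_lim − T_in = 275.4 − 219.1 = 56.3 K
γ̇_max² = ΔT_a·ρ·cp / (η·t_res) = [56.3 × 1363 × 2220] / [5323 × 33.0819] = 967.411 s⁻²
γ̇_max = sqrt(967.411) = 31.1032 s⁻¹
N_max = γ̇_max·h / (π·D) = 31.1032 · 0.00762 / (π · 0.0339) = 2.22541 rev/s = 133.525 rpm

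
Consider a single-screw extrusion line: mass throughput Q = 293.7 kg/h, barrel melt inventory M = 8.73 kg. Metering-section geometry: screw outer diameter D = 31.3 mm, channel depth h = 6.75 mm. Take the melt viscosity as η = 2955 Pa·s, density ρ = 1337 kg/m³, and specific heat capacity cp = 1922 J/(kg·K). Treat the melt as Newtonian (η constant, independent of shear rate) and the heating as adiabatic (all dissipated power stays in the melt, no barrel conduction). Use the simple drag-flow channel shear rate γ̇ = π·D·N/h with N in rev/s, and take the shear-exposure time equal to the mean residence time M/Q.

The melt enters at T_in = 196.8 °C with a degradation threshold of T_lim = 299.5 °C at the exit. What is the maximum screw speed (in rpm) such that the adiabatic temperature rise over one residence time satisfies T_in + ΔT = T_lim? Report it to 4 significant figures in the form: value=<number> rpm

Q_s = Q / 3600 = 293.7 / 3600 = 0.0815833 kg/s
t_res = M / Q_s = 8.73 / 0.0815833 = 107.007 s
Geometry in SI: D = 31.3 mm → 0.0313 m, h = 6.75 mm → 0.00675 m
ΔT_a = T_lim − T_in = 299.5 − 196.8 = 102.7 K
γ̇_max² = ΔT_a·ρ·cp / (η·t_res) = [102.7 × 1337 × 1922] / [2955 × 107.007] = 834.613 s⁻²
Take the square root: γ̇_max = √(834.613) = 28.8897 s⁻¹
N_max = γ̇_max h / (πD) = 28.8897·0.00675/(π·0.0313) = 1.98313 rev/s → ×60 = 118.988 rpm

value=119.0 rpm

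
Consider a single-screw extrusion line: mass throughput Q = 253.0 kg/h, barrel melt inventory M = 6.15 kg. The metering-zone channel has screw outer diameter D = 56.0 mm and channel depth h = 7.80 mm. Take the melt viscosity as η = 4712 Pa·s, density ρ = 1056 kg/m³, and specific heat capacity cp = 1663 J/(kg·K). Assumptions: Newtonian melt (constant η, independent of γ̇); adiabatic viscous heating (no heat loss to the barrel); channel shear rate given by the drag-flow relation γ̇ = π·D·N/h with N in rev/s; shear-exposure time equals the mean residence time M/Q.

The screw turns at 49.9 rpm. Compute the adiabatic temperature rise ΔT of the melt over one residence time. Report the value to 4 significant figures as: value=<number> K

value=82.62 K

Convert throughput: Q = 253.0 kg/h = 253.0/3600 = 0.0702778 kg/s
t_res = M / Q_s = 6.15 / 0.0702778 = 87.5099 s
D = 56.0 mm = 0.056 m;  h = 7.80 mm = 0.0078 m;  N = 49.9 rpm / 60 = 0.831667 rev/s
Shear rate: γ̇ = πDN/h = π·0.056·0.831667/0.0078 = 18.7583 s⁻¹
Adiabatic rise: ΔT = η γ̇² t_res / (ρ cp) = 4712·(18.7583)²·87.5099 / (1056·1663) = 82.6212 K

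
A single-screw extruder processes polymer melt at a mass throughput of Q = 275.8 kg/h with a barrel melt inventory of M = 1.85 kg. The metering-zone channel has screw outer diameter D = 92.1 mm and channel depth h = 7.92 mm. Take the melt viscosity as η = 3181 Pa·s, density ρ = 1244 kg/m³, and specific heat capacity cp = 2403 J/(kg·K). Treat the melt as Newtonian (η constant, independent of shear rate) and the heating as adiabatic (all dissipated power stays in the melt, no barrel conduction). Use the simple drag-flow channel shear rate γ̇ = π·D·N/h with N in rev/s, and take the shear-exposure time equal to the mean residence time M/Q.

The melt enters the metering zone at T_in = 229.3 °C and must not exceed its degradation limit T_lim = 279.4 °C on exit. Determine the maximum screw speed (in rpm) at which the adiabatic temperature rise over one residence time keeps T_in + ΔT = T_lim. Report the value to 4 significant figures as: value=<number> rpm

value=72.52 rpm

Throughput in SI: Q_s = 275.8 kg/h ÷ 3600 s/h = 0.0766111 kg/s
t_res = M / Q_s = 1.85 ÷ 0.0766111 = 24.1479 s
Convert to metres: D = 0.0921 m, h = 0.00792 m
Allowable rise: ΔT_a = T_lim − T_in = 279.4 − 229.3 = 50.1 K
γ̇_max² = ΔT_a·ρ·cp / (η·t_res) = [50.1 × 1244 × 2403] / [3181 × 24.1479] = 1949.7 s⁻²
γ̇_max = sqrt(1949.7) = 44.1554 s⁻¹
N_max = γ̇_max·h / (π·D) = 44.1554 · 0.00792 / (π · 0.0921) = 1.20865 rev/s = 72.5189 rpm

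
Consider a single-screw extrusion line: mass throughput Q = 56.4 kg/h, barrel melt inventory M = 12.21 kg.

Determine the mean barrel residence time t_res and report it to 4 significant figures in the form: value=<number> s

Convert throughput: Q = 56.4 kg/h = 56.4/3600 = 0.0156667 kg/s
t_res = M / Q_s = 12.21 / 0.0156667 = 779.362 s

value=779.4 s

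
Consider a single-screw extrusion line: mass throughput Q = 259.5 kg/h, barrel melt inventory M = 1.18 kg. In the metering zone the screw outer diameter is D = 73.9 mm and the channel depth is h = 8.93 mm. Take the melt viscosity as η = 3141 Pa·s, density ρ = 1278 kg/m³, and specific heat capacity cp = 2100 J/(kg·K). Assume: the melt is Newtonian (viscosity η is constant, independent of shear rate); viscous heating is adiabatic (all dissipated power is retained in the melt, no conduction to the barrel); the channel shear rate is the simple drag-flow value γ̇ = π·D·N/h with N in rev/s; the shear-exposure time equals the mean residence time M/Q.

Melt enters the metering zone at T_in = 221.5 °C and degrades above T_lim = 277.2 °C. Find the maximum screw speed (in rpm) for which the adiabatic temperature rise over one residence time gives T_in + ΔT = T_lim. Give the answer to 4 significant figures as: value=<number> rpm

Q_s = Q / 3600 = 259.5 / 3600 = 0.0720833 kg/s
t_res = M / Q_s = 1.18 ÷ 0.0720833 = 16.3699 s
Geometry in SI: D = 73.9 mm → 0.0739 m, h = 8.93 mm → 0.00893 m
Allowable rise: ΔT_a = T_lim − T_in = 277.2 − 221.5 = 55.7 K
Invert ΔT = ηγ̇²t_res/(ρcp) for γ̇: γ̇_max² = ΔT_a ρ cp / (η t_res) = 55.7·1278·2100 / (3141·16.3699) = 2907.3 s⁻²
Take the square root: γ̇_max = √(2907.3) = 53.9194 s⁻¹
Solve γ̇ = πDN/h for N: N_max = γ̇_max·h/(π·D) = 53.9194 × 0.00893 / (π × 0.0739) = 2.07397 rev/s = 124.438 rpm

value=124.4 rpm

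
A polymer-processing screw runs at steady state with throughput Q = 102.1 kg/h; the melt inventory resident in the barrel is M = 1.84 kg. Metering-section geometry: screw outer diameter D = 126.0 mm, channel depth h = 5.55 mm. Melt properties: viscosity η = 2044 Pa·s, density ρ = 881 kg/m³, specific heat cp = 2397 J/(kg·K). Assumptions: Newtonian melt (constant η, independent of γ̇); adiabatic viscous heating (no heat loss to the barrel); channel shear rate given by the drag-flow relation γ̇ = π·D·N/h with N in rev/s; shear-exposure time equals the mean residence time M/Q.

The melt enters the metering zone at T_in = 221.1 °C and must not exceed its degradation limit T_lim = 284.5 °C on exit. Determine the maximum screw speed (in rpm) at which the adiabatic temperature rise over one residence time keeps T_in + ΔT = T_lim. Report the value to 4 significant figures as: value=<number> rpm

Throughput in SI: Q_s = 102.1 kg/h ÷ 3600 s/h = 0.0283611 kg/s
t_res = M / Q_s = 1.84 / 0.0283611 = 64.8776 s
D = 126.0 mm = 0.126 m;  h = 5.55 mm = 0.00555 m
Allowable rise: ΔT_a = T_lim − T_in = 284.5 − 221.1 = 63.4 K
γ̇_max² = ΔT_a·ρ·cp/(η·t_res) = 63.4·881·2397/(2044·64.8776) = 1009.62 s⁻²
Take the square root: γ̇_max = √(1009.62) = 31.7745 s⁻¹
N_max = γ̇_max·h / (π·D) = 31.7745 · 0.00555 / (π · 0.126) = 0.445504 rev/s = 26.7302 rpm

value=26.73 rpm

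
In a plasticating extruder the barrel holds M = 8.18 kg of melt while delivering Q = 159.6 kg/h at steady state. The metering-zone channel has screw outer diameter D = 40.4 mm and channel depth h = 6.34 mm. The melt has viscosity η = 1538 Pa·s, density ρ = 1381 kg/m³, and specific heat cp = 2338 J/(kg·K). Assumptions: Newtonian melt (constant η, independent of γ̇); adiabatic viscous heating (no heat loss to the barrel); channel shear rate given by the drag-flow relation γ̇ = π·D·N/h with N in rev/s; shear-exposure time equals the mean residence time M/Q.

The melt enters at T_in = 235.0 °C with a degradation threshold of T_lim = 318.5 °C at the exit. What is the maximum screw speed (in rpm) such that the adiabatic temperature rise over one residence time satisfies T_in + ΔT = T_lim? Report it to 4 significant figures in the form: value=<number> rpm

Throughput in SI: Q_s = 159.6 kg/h ÷ 3600 s/h = 0.0443333 kg/s
Mean residence time: t_res = M/Q_s = 8.18 kg / 0.0443333 kg/s = 184.511 s
D = 40.4 mm = 0.0404 m;  h = 6.34 mm = 0.00634 m
ΔT_a = T_lim − T_in = 318.5 − 235.0 = 83.5 K
Invert ΔT = ηγ̇²t_res/(ρcp) for γ̇: γ̇_max² = ΔT_a ρ cp / (η t_res) = 83.5·1381·2338 / (1538·184.511) = 950.048 s⁻²
γ̇_max = √950.048 = 30.8228 s⁻¹
Solve γ̇ = πDN/h for N: N_max = γ̇_max·h/(π·D) = 30.8228 × 0.00634 / (π × 0.0404) = 1.53968 rev/s = 92.3809 rpm

value=92.38 rpm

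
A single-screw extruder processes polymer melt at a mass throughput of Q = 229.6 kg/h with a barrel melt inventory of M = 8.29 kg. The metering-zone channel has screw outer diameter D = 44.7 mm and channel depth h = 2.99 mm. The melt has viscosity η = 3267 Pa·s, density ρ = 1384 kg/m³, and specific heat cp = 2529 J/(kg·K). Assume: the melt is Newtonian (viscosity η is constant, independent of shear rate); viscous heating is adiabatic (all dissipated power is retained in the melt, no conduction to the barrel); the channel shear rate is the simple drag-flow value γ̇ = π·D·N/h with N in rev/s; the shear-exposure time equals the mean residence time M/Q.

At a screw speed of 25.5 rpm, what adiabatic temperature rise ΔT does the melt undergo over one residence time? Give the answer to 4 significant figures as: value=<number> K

value=48.34 K

Throughput in SI: Q_s = 229.6 kg/h ÷ 3600 s/h = 0.0637778 kg/s
t_res = M / Q_s = 8.29 / 0.0637778 = 129.983 s
Geometry in metres: D = 44.7 mm → 0.0447 m, h = 2.99 mm → 0.00299 m; screw speed N = 25.5 rpm = 0.425 rev/s
γ̇ = π·D·N / h = π · 0.0447 · 0.425 / 0.00299 = 19.9607 s⁻¹
Adiabatic rise: ΔT = η γ̇² t_res / (ρ cp) = 3267·(19.9607)²·129.983 / (1384·2529) = 48.3392 K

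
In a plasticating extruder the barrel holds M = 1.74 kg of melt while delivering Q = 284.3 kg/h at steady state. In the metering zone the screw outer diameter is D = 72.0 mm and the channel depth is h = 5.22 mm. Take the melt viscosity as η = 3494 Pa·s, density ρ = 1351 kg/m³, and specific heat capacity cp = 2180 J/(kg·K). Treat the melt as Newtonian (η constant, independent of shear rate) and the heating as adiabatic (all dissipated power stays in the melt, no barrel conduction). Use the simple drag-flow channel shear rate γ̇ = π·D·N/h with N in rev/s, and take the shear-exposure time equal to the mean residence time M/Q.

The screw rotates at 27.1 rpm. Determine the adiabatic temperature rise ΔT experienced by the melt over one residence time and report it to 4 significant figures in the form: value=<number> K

value=10.01 K

Q_s = Q / 3600 = 284.3 / 3600 = 0.0789722 kg/s
t_res = M / Q_s = 1.74 / 0.0789722 = 22.0331 s
Geometry in metres: D = 72.0 mm → 0.072 m, h = 5.22 mm → 0.00522 m; screw speed N = 27.1 rpm = 0.451667 rev/s
γ̇ = π·D·N / h = π · 0.072 · 0.451667 / 0.00522 = 19.5718 s⁻¹
ΔT = η·γ̇²·t_res/(ρ·cp) = [3494 × 19.5718² × 22.0331] / [1351 × 2180] = 10.0126 K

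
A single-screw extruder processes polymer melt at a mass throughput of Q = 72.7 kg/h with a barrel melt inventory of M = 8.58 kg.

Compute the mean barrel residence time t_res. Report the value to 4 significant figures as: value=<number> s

Convert throughput: Q = 72.7 kg/h = 72.7/3600 = 0.0201944 kg/s
Mean residence time: t_res = M/Q_s = 8.58 kg / 0.0201944 kg/s = 424.869 s

value=424.9 s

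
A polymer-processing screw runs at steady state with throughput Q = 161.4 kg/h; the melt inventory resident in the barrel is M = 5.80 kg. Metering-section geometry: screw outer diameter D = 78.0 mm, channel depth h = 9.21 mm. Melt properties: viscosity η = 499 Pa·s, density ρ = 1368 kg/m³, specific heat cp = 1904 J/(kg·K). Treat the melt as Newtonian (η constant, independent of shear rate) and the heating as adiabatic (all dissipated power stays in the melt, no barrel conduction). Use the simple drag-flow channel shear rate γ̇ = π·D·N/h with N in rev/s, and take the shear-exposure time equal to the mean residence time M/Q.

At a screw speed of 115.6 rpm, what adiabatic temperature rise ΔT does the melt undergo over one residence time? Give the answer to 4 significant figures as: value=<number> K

Throughput in SI: Q_s = 161.4 kg/h ÷ 3600 s/h = 0.0448333 kg/s
t_res = M / Q_s = 5.80 ÷ 0.0448333 = 129.368 s
Convert to SI: D = 0.078 m, h = 0.00921 m, N = 115.6/60 = 1.92667 rev/s
γ̇ = π D N / h = (π)(0.078)(1.92667) / 0.00921 = 51.2615 s⁻¹
ΔT = η·γ̇²·t_res/(ρ·cp) = [499 × 51.2615² × 129.368] / [1368 × 1904] = 65.1264 K

value=65.13 K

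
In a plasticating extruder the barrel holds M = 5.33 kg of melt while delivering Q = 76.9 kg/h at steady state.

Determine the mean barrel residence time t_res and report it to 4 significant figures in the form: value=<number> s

Convert throughput: Q = 76.9 kg/h = 76.9/3600 = 0.0213611 kg/s
Mean residence time: t_res = M/Q_s = 5.33 kg / 0.0213611 kg/s = 249.519 s

value=249.5 s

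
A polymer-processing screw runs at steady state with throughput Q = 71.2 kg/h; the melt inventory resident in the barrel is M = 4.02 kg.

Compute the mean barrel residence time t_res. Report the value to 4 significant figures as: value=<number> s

value=203.3 s

Q_s = Q / 3600 = 71.2 / 3600 = 0.0197778 kg/s
t_res = M / Q_s = 4.02 / 0.0197778 = 203.258 s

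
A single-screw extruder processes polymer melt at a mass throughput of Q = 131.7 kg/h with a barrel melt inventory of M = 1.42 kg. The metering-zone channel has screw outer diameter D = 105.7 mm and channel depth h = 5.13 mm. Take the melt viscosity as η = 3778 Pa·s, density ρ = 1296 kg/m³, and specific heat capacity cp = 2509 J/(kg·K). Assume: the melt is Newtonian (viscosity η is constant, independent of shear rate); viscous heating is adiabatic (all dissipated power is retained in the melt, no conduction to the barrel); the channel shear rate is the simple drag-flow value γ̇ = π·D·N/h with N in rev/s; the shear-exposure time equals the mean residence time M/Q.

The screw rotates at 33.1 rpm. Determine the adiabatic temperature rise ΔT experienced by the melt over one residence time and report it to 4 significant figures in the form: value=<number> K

Q_s = Q / 3600 = 131.7 / 3600 = 0.0365833 kg/s
t_res = M / Q_s = 1.42 ÷ 0.0365833 = 38.8155 s
Geometry in metres: D = 105.7 mm → 0.1057 m, h = 5.13 mm → 0.00513 m; screw speed N = 33.1 rpm = 0.551667 rev/s
Shear rate: γ̇ = πDN/h = π·0.1057·0.551667/0.00513 = 35.7095 s⁻¹
ΔT = η·γ̇²·t_res / (ρ·cp) = 3778 · (35.7095)² · 38.8155 / (1296 · 2509) = 57.5082 K

value=57.51 K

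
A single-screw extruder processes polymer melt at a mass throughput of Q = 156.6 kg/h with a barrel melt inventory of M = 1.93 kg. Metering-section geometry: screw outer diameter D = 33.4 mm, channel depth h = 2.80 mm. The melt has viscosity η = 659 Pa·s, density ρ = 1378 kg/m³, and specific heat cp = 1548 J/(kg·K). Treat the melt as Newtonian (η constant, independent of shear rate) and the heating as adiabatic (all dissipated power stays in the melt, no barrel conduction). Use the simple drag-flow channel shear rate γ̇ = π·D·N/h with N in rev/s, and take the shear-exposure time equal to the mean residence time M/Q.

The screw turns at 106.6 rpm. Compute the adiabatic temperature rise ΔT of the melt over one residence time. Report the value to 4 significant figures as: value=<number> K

Throughput in SI: Q_s = 156.6 kg/h ÷ 3600 s/h = 0.0435 kg/s
Mean residence time: t_res = M/Q_s = 1.93 kg / 0.0435 kg/s = 44.3678 s
Convert to SI: D = 0.0334 m, h = 0.0028 m, N = 106.6/60 = 1.77667 rev/s
Shear rate: γ̇ = πDN/h = π·0.0334·1.77667/0.0028 = 66.5801 s⁻¹
Adiabatic rise: ΔT = η γ̇² t_res / (ρ cp) = 659·(66.5801)²·44.3678 / (1378·1548) = 60.7606 K

value=60.76 K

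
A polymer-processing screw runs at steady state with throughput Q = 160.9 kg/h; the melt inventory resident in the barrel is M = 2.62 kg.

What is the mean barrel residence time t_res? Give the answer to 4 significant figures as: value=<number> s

Convert throughput: Q = 160.9 kg/h = 160.9/3600 = 0.0446944 kg/s
t_res = M / Q_s = 2.62 / 0.0446944 = 58.6203 s

value=58.62 s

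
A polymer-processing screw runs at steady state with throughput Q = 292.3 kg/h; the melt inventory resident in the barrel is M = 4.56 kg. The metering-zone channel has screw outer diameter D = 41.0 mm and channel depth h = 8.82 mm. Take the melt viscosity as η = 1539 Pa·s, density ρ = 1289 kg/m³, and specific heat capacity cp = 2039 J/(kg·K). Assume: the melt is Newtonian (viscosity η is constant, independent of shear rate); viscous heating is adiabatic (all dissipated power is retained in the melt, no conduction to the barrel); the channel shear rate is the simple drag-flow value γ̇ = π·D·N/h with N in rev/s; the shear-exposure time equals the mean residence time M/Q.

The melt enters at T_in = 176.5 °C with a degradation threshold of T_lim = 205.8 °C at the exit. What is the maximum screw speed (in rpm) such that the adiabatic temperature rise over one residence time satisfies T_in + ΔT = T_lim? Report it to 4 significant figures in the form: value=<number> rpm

Throughput in SI: Q_s = 292.3 kg/h ÷ 3600 s/h = 0.0811944 kg/s
t_res = M / Q_s = 4.56 ÷ 0.0811944 = 56.1615 s
D = 41.0 mm = 0.041 m;  h = 8.82 mm = 0.00882 m
Allowable rise: ΔT_a = T_lim − T_in = 205.8 − 176.5 = 29.3 K
γ̇_max² = ΔT_a·ρ·cp / (η·t_res) = [29.3 × 1289 × 2039] / [1539 × 56.1615] = 890.965 s⁻²
γ̇_max = √890.965 = 29.849 s⁻¹
N_max = γ̇_max h / (πD) = 29.849·0.00882/(π·0.041) = 2.04393 rev/s → ×60 = 122.636 rpm

value=122.6 rpm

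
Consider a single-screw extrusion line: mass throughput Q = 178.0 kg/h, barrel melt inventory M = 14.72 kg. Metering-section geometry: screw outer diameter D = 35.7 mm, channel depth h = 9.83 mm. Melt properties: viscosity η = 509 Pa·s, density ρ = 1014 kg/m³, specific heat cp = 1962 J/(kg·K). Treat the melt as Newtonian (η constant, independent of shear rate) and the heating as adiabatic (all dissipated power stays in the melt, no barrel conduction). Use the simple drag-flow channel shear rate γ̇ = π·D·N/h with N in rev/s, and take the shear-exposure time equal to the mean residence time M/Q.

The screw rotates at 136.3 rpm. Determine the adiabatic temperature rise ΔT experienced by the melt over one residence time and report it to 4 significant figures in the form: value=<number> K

value=51.17 K

Throughput in SI: Q_s = 178.0 kg/h ÷ 3600 s/h = 0.0494444 kg/s
t_res = M / Q_s = 14.72 ÷ 0.0494444 = 297.708 s
Geometry in metres: D = 35.7 mm → 0.0357 m, h = 9.83 mm → 0.00983 m; screw speed N = 136.3 rpm = 2.27167 rev/s
γ̇ = π·D·N / h = π · 0.0357 · 2.27167 / 0.00983 = 25.9185 s⁻¹
ΔT = η·γ̇²·t_res / (ρ·cp) = 509 · (25.9185)² · 297.708 / (1014 · 1962) = 51.1669 K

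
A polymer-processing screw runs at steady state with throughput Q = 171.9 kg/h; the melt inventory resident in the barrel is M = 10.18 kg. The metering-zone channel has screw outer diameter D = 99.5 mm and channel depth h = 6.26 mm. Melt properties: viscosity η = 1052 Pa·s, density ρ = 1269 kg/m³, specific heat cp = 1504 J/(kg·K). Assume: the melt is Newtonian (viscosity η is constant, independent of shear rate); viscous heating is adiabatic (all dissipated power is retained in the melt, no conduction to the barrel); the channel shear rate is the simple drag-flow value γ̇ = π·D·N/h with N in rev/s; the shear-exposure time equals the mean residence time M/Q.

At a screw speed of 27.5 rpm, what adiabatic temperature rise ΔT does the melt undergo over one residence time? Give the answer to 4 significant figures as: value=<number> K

value=61.55 K

Convert throughput: Q = 171.9 kg/h = 171.9/3600 = 0.04775 kg/s
t_res = M / Q_s = 10.18 / 0.04775 = 213.194 s
Convert to SI: D = 0.0995 m, h = 0.00626 m, N = 27.5/60 = 0.458333 rev/s
Shear rate: γ̇ = πDN/h = π·0.0995·0.458333/0.00626 = 22.8865 s⁻¹
ΔT = η·γ̇²·t_res/(ρ·cp) = [1052 × 22.8865² × 213.194] / [1269 × 1504] = 61.5518 K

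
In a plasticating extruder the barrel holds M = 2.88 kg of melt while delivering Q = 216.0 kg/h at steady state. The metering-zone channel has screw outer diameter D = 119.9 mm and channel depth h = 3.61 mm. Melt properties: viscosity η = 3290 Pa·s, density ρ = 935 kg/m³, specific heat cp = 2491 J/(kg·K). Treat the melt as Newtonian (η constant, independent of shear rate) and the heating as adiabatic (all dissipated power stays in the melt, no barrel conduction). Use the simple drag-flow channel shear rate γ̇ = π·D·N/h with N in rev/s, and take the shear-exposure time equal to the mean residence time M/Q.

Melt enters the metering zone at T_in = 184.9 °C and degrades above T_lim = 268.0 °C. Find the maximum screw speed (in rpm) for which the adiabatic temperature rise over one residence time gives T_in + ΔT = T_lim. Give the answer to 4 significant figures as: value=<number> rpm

value=20.13 rpm

Throughput in SI: Q_s = 216.0 kg/h ÷ 3600 s/h = 0.06 kg/s
t_res = M / Q_s = 2.88 / 0.06 = 48 s
Convert to metres: D = 0.1199 m, h = 0.00361 m
ΔT_a = T_lim − T_in = 268.0 °C − 184.9 °C = 83.1 K
γ̇_max² = ΔT_a·ρ·cp / (η·t_res) = [83.1 × 935 × 2491] / [3290 × 48] = 1225.6 s⁻²
γ̇_max = √1225.6 = 35.0086 s⁻¹
N_max = γ̇_max h / (πD) = 35.0086·0.00361/(π·0.1199) = 0.335516 rev/s → ×60 = 20.1309 rpm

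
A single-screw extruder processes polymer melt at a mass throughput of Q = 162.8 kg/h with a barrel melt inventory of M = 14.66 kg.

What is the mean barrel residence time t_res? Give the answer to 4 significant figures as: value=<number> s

Convert throughput: Q = 162.8 kg/h = 162.8/3600 = 0.0452222 kg/s
t_res = M / Q_s = 14.66 ÷ 0.0452222 = 324.177 s

value=324.2 s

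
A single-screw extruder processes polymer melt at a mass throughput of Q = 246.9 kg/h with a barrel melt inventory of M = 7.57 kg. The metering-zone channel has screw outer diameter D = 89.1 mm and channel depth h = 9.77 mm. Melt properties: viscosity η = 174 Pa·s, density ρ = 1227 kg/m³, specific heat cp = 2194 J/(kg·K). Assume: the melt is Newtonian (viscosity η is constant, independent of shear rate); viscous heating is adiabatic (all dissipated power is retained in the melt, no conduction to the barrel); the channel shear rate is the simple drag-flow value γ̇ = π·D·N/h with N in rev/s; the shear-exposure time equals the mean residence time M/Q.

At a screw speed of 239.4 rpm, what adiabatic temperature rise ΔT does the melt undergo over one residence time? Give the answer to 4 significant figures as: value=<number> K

Throughput in SI: Q_s = 246.9 kg/h ÷ 3600 s/h = 0.0685833 kg/s
t_res = M / Q_s = 7.57 / 0.0685833 = 110.377 s
D = 89.1 mm = 0.0891 m;  h = 9.77 mm = 0.00977 m;  N = 239.4 rpm / 60 = 3.99 rev/s
Shear rate: γ̇ = πDN/h = π·0.0891·3.99/0.00977 = 114.316 s⁻¹
ΔT = η·γ̇²·t_res / (ρ·cp) = 174 · (114.316)² · 110.377 / (1227 · 2194) = 93.2303 K

value=93.23 K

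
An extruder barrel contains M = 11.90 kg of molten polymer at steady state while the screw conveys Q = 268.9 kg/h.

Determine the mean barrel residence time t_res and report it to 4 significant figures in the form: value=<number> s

Throughput in SI: Q_s = 268.9 kg/h ÷ 3600 s/h = 0.0746944 kg/s
Mean residence time: t_res = M/Q_s = 11.90 kg / 0.0746944 kg/s = 159.316 s

value=159.3 s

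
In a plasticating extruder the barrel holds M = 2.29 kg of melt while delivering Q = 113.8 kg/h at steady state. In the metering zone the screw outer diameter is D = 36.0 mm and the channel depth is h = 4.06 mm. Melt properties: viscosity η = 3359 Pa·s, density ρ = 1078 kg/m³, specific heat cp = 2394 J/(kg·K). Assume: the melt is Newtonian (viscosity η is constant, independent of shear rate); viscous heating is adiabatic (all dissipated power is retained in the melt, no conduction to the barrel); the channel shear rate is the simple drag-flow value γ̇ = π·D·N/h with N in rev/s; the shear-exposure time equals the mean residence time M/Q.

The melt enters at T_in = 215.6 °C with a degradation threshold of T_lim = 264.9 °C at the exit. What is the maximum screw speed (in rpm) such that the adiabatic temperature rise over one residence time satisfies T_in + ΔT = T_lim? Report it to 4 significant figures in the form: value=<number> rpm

value=49.25 rpm

Q_s = Q / 3600 = 113.8 / 3600 = 0.0316111 kg/s
Mean residence time: t_res = M/Q_s = 2.29 kg / 0.0316111 kg/s = 72.4429 s
D = 36.0 mm = 0.036 m;  h = 4.06 mm = 0.00406 m
Allowable rise: ΔT_a = T_lim − T_in = 264.9 − 215.6 = 49.3 K
Invert ΔT = ηγ̇²t_res/(ρcp) for γ̇: γ̇_max² = ΔT_a ρ cp / (η t_res) = 49.3·1078·2394 / (3359·72.4429) = 522.858 s⁻²
Take the square root: γ̇_max = √(522.858) = 22.8661 s⁻¹
N_max = γ̇_max h / (πD) = 22.8661·0.00406/(π·0.036) = 0.820854 rev/s → ×60 = 49.2512 rpm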